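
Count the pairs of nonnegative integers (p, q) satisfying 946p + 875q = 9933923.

gcd(946, 875) = 1.
By Bézout, 946×(-419) + 875×(453) = 1.
One solution: (13, 11339).
General: p = 13 + 875t, q = 11339 - 946t.
p ≥ 0 ⇒ t ≥ 0; q ≥ 0 ⇒ t ≤ 11. So t ∈ [0, 11]: 12 solutions.

12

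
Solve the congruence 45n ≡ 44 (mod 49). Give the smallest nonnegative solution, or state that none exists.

gcd(49, 45) = 1  (49 = 1×45 + 4, 45 = 11×4 + 1, 4 = 4×1).
1 divides 44, so solutions exist.
Back-substituting, 45×(12) + 49×(-11) = 1.
So 45×(12) ≡ 1 (mod 49); multiply by 44: n ≡ 528 (mod 49).
Smallest nonnegative: n = 528 mod 49 = 38.

38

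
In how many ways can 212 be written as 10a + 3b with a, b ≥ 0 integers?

gcd(10, 3) = 1  (10 = 3·3 + 1, 3 = 3·1).
Back-substituting, 10·(1) + 3·(-3) = 1.
Scale by 212: one solution is (212, -636). Reduce a mod 3: (2, 64).
General: a = 2 + 3t, b = 64 - 10t.
a ≥ 0 ⇒ t ≥ 0; b ≥ 0 ⇒ t ≤ 6. So t ∈ [0, 6]: 7 solutions.

7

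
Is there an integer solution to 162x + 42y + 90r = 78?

yes

gcd(162, 42) = 6.
gcd(6, 90) = 6.
6 divides 78, so integer solutions exist.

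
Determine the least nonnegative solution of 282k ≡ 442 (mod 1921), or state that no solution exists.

gcd(1921, 282) = 1  (1921 = 6*282 + 229, 282 = 1*229 + 53, 229 = 4*53 + 17, 53 = 3*17 + 2, 17 = 8*2 + 1, 2 = 2*1).
1 divides 442, so solutions exist.
Back-substituting, 282*(-906) + 1921*(133) = 1.
So 282*(-906) ≡ 1 (mod 1921); multiply by 442: k ≡ -400452 (mod 1921).
Smallest nonnegative: k = -400452 mod 1921 = 1037.

1037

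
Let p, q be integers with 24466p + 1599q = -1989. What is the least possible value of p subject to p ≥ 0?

69

gcd(24466, 1599):
  24466 = 15*1599 + 481
  1599 = 3*481 + 156
  481 = 3*156 + 13
  156 = 12*13
so gcd(24466, 1599) = 13.
13 divides -1989, so solutions exist.
Back-substitute for Bézout coefficients:
  13 = 481 - 3*156
  ... = 24466*(10) + 1599*(-153)
Scale by -1989/13 = -153: (p₀, q₀) = (-1530, 23409).
General solution: p = -1530 + 123t, q = 23409 - 1882t for integer t.
p ≥ 0: smallest is -1530 mod 123 = 69 (at t = 13), with q = -1057.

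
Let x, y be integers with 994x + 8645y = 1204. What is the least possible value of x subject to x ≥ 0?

36

gcd(8645, 994):
  8645 = 8·994 + 693
  994 = 1·693 + 301
  693 = 2·301 + 91
  301 = 3·91 + 28
  91 = 3·28 + 7
  28 = 4·7
so gcd(8645, 994) = 7.
7 divides 1204, so solutions exist.
Back-substitute for Bézout coefficients:
  7 = 91 - 3·28
  ... = 994·(-287) + 8645·(33)
Scale by 1204/7 = 172: (x₀, y₀) = (-49364, 5676).
General solution: x = -49364 + 1235t, y = 5676 - 142t for integer t.
x ≥ 0: smallest is -49364 mod 1235 = 36 (at t = 40), with y = -4.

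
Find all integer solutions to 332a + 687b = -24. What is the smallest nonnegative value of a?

480

gcd(687, 332):
  687 = 2×332 + 23
  332 = 14×23 + 10
  23 = 2×10 + 3
  10 = 3×3 + 1
  3 = 3×1
so gcd(687, 332) = 1.
1 divides -24, so solutions exist.
Back-substitute for Bézout coefficients:
  1 = 10 - 3×3
  ... = 332×(209) + 687×(-101)
Scale by -24/1 = -24: (a₀, b₀) = (-5016, 2424).
General solution: a = -5016 + 687t, b = 2424 - 332t for integer t.
a ≥ 0: smallest is -5016 mod 687 = 480 (at t = 8), with b = -232.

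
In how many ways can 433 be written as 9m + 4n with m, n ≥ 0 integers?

gcd(9, 4) = 1.
By Bézout, 9×(1) + 4×(-2) = 1.
One solution: (1, 106).
General: m = 1 + 4t, n = 106 - 9t.
m ≥ 0 ⇒ t ≥ 0; n ≥ 0 ⇒ t ≤ 11. So t ∈ [0, 11]: 12 solutions.

12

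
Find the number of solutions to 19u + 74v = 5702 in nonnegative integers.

4

gcd(74, 19) = 1.
By Bézout, 19*(-35) + 74*(9) = 1.
One solution: (8, 75).
General: u = 8 + 74t, v = 75 - 19t.
u ≥ 0 ⇒ t ≥ 0; v ≥ 0 ⇒ t ≤ 3. So t ∈ [0, 3]: 4 solutions.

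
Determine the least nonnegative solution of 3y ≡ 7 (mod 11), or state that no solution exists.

gcd(11, 3) = 1  (11 = 3×3 + 2, 3 = 1×2 + 1, 2 = 2×1).
1 divides 7, so solutions exist.
Back-substituting, 3×(4) + 11×(-1) = 1.
So 3×(4) ≡ 1 (mod 11); multiply by 7: y ≡ 28 (mod 11).
Smallest nonnegative: y = 28 mod 11 = 6.

6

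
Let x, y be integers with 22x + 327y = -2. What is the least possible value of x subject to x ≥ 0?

gcd(327, 22) = 1  (327 = 14*22 + 19, 22 = 1*19 + 3, 19 = 6*3 + 1, 3 = 3*1).
1 divides -2, so solutions exist.
Back-substituting, 22*(-104) + 327*(7) = 1.
Scale by -2/1 = -2: (x₀, y₀) = (208, -14).
General solution: x = 208 + 327t, y = -14 - 22t for integer t.
x ≥ 0: smallest is 208 mod 327 = 208 (at t = 0), with y = -14.

208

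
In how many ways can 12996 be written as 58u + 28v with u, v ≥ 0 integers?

gcd(58, 28):
  58 = 2·28 + 2
  28 = 14·2
so gcd(58, 28) = 2.
Back-substitute for Bézout coefficients:
  2 = 58 - 2·28
  ... = 58·(1) + 28·(-2)
Scale by 6498: one solution is (6498, -12996). Reduce u mod 14: (2, 460).
General: u = 2 + 14t, v = 460 - 29t.
u ≥ 0 ⇒ t ≥ 0; v ≥ 0 ⇒ t ≤ 15. So t ∈ [0, 15]: 16 solutions.

16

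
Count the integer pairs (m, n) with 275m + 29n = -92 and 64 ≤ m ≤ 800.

26

gcd(275, 29) = 1  (275 = 9·29 + 14, 29 = 2·14 + 1, 14 = 14·1).
Back-substituting, 275·(-2) + 29·(19) = 1.
Scale by -92: particular solution (184, -1748); reduce m mod 29: (10, -98).
General solution: m = 10 + 29t, n = -98 - 275t for integer t.
64 ≤ 10 + 29t ≤ 800 gives t ∈ [2, 27], which is 26 values.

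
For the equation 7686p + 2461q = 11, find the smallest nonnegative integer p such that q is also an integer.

1860

gcd(7686, 2461):
  7686 = 3×2461 + 303
  2461 = 8×303 + 37
  303 = 8×37 + 7
  37 = 5×7 + 2
  7 = 3×2 + 1
  2 = 2×1
so gcd(7686, 2461) = 1.
1 divides 11, so solutions exist.
Back-substitute for Bézout coefficients:
  1 = 7 - 3×2
  ... = 7686×(1064) + 2461×(-3323)
Scale by 11/1 = 11: (p₀, q₀) = (11704, -36553).
General solution: p = 11704 + 2461t, q = -36553 - 7686t for integer t.
p ≥ 0: smallest is 11704 mod 2461 = 1860 (at t = -4), with q = -5809.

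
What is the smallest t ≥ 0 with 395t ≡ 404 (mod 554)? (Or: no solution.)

gcd(554, 395) = 1.
1 divides 404, so solutions exist.
By Bézout, 395×(-223) + 554×(159) = 1.
So 395×(-223) ≡ 1 (mod 554); multiply by 404: t ≡ -90092 (mod 554).
Smallest nonnegative: t = -90092 mod 554 = 210.

210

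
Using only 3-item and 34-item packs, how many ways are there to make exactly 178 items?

2

Need nonnegative integers with 3j + 34k = 178.
gcd(3, 34) = 1, and 3·(-11) + 34·(1) = 1.
So (j₀, k₀) = (-1958, 178); general j = -1958 + 34t, k = 178 - 3t.
j ≥ 0 ⇒ t ≥ 58; k ≥ 0 ⇒ t ≤ 59. That's 2 values of t.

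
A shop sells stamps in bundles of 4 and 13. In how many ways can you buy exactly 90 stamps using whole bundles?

Need nonnegative integers with 4j + 13k = 90.
gcd(4, 13) = 1, and 4·(-3) + 13·(1) = 1.
So (j₀, k₀) = (-270, 90); general j = -270 + 13t, k = 90 - 4t.
j ≥ 0 ⇒ t ≥ 21; k ≥ 0 ⇒ t ≤ 22. That's 2 values of t.

2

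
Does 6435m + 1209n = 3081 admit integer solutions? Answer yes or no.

gcd(6435, 1209) = 39.
39 divides 3081, so integer solutions exist.

yes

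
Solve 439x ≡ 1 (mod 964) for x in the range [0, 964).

751

gcd(964, 439) = 1  (964 = 2*439 + 86, 439 = 5*86 + 9, 86 = 9*9 + 5, 9 = 1*5 + 4, 5 = 1*4 + 1, 4 = 4*1).
Back-substituting, 439*(-213) + 964*(97) = 1.
So 439*-213 ≡ 1 (mod 964), and -213 mod 964 = 751.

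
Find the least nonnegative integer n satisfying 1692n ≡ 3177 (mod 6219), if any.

329

gcd(6219, 1692) = 9.
9 divides 3177, so solutions exist.
By Bézout, 1692×(136) + 6219×(-37) = 9.
So 1692×(136) ≡ 9 (mod 6219); multiply by 353: n ≡ 48008 (mod 691).
Smallest nonnegative: n = 48008 mod 691 = 329.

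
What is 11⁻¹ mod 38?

gcd(38, 11) = 1  (38 = 3·11 + 5, 11 = 2·5 + 1, 5 = 5·1).
Back-substituting, 11·(7) + 38·(-2) = 1.
So 11·7 ≡ 1 (mod 38), and 7 mod 38 = 7.

7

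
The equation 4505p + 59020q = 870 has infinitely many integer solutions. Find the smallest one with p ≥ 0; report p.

1402

gcd(59020, 4505) = 5  (59020 = 13*4505 + 455, 4505 = 9*455 + 410, 455 = 1*410 + 45, 410 = 9*45 + 5, 45 = 9*5).
5 divides 870, so solutions exist.
Back-substituting, 4505*(1297) + 59020*(-99) = 5.
Scale by 870/5 = 174: (p₀, q₀) = (225678, -17226).
General solution: p = 225678 + 11804t, q = -17226 - 901t for integer t.
p ≥ 0: smallest is 225678 mod 11804 = 1402 (at t = -19), with q = -107.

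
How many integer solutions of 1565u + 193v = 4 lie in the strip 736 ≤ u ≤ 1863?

gcd(1565, 193):
  1565 = 8·193 + 21
  193 = 9·21 + 4
  21 = 5·4 + 1
  4 = 4·1
so gcd(1565, 193) = 1.
Back-substitute for Bézout coefficients:
  1 = 21 - 5·4
  ... = 1565·(46) + 193·(-373)
Scale by 4: particular solution (184, -1492); reduce u mod 193: (184, -1492).
General solution: u = 184 + 193t, v = -1492 - 1565t for integer t.
736 ≤ 184 + 193t ≤ 1863 gives t ∈ [3, 8], which is 6 values.

6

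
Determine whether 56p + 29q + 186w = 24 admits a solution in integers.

gcd(56, 29) = 1  (56 = 1·29 + 27, 29 = 1·27 + 2, 27 = 13·2 + 1, 2 = 2·1).
gcd(1, 186) = 1.
1 divides 24, so integer solutions exist.

yes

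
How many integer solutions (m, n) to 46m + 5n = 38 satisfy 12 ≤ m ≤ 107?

gcd(46, 5) = 1  (46 = 9*5 + 1, 5 = 5*1).
Back-substituting, 46*(1) + 5*(-9) = 1.
Scale by 38: particular solution (38, -342); reduce m mod 5: (3, -20).
General solution: m = 3 + 5t, n = -20 - 46t for integer t.
12 ≤ 3 + 5t ≤ 107 gives t ∈ [2, 20], which is 19 values.

19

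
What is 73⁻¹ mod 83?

58

gcd(83, 73) = 1  (83 = 1·73 + 10, 73 = 7·10 + 3, 10 = 3·3 + 1, 3 = 3·1).
Back-substituting, 73·(-25) + 83·(22) = 1.
So 73·-25 ≡ 1 (mod 83), and -25 mod 83 = 58.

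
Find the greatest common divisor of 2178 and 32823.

9

gcd(32823, 2178) = 9  (32823 = 15×2178 + 153, 2178 = 14×153 + 36, 153 = 4×36 + 9, 36 = 4×9).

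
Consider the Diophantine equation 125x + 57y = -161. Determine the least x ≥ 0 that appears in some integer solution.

gcd(125, 57) = 1  (125 = 2×57 + 11, 57 = 5×11 + 2, 11 = 5×2 + 1, 2 = 2×1).
1 divides -161, so solutions exist.
Back-substituting, 125×(26) + 57×(-57) = 1.
Scale by -161/1 = -161: (x₀, y₀) = (-4186, 9177).
General solution: x = -4186 + 57t, y = 9177 - 125t for integer t.
x ≥ 0: smallest is -4186 mod 57 = 32 (at t = 74), with y = -73.

32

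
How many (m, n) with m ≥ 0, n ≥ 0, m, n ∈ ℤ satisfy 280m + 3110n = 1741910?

gcd(3110, 280) = 10  (3110 = 11·280 + 30, 280 = 9·30 + 10, 30 = 3·10).
Back-substituting, 280·(100) + 3110·(-9) = 10.
Scale by 174191: one solution is (17419100, -1567719). Reduce m mod 311: (301, 533).
General: m = 301 + 311t, n = 533 - 28t.
m ≥ 0 ⇒ t ≥ 0; n ≥ 0 ⇒ t ≤ 19. So t ∈ [0, 19]: 20 solutions.

20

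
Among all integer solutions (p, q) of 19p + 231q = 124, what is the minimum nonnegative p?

43

gcd(231, 19) = 1  (231 = 12·19 + 3, 19 = 6·3 + 1, 3 = 3·1).
1 divides 124, so solutions exist.
Back-substituting, 19·(73) + 231·(-6) = 1.
Scale by 124/1 = 124: (p₀, q₀) = (9052, -744).
General solution: p = 9052 + 231t, q = -744 - 19t for integer t.
p ≥ 0: smallest is 9052 mod 231 = 43 (at t = -39), with q = -3.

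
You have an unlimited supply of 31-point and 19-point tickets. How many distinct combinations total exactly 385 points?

Need nonnegative integers with 31j + 19k = 385.
gcd(31, 19) = 1, and 31·(8) + 19·(-13) = 1.
So (j₀, k₀) = (3080, -5005); general j = 3080 + 19t, k = -5005 - 31t.
j ≥ 0 ⇒ t ≥ -162; k ≥ 0 ⇒ t ≤ -162. That's 1 value of t.

1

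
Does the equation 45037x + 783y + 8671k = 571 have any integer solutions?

no

gcd(45037, 783):
  45037 = 57×783 + 406
  783 = 1×406 + 377
  406 = 1×377 + 29
  377 = 13×29
so gcd(45037, 783) = 29.
gcd(29, 8671) = 29.
29 does not divide 571 (remainder 20), so no integer solutions.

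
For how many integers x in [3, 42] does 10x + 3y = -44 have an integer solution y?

gcd(10, 3) = 1.
By Bézout, 10·(1) + 3·(-3) = 1.
Particular solution: (1, -18).
General solution: x = 1 + 3t, y = -18 - 10t for integer t.
3 ≤ 1 + 3t ≤ 42 gives t ∈ [1, 13], which is 13 values.

13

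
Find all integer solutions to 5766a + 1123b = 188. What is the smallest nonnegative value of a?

gcd(5766, 1123):
  5766 = 5*1123 + 151
  1123 = 7*151 + 66
  151 = 2*66 + 19
  66 = 3*19 + 9
  19 = 2*9 + 1
  9 = 9*1
so gcd(5766, 1123) = 1.
1 divides 188, so solutions exist.
Back-substitute for Bézout coefficients:
  1 = 19 - 2*9
  ... = 5766*(119) + 1123*(-611)
Scale by 188/1 = 188: (a₀, b₀) = (22372, -114868).
General solution: a = 22372 + 1123t, b = -114868 - 5766t for integer t.
a ≥ 0: smallest is 22372 mod 1123 = 1035 (at t = -19), with b = -5314.

1035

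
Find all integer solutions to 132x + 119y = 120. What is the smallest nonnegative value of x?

gcd(132, 119):
  132 = 1·119 + 13
  119 = 9·13 + 2
  13 = 6·2 + 1
  2 = 2·1
so gcd(132, 119) = 1.
1 divides 120, so solutions exist.
Back-substitute for Bézout coefficients:
  1 = 13 - 6·2
  ... = 132·(55) + 119·(-61)
Scale by 120/1 = 120: (x₀, y₀) = (6600, -7320).
General solution: x = 6600 + 119t, y = -7320 - 132t for integer t.
x ≥ 0: smallest is 6600 mod 119 = 55 (at t = -55), with y = -60.

55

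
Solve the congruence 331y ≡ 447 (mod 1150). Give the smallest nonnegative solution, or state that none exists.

387

gcd(1150, 331):
  1150 = 3×331 + 157
  331 = 2×157 + 17
  157 = 9×17 + 4
  17 = 4×4 + 1
  4 = 4×1
so gcd(1150, 331) = 1.
1 divides 447, so solutions exist.
Back-substitute for Bézout coefficients:
  1 = 17 - 4×4
  ... = 331×(271) + 1150×(-78)
So 331×(271) ≡ 1 (mod 1150); multiply by 447: y ≡ 121137 (mod 1150).
Smallest nonnegative: y = 121137 mod 1150 = 387.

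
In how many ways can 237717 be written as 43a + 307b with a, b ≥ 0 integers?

gcd(307, 43):
  307 = 7·43 + 6
  43 = 7·6 + 1
  6 = 6·1
so gcd(307, 43) = 1.
Back-substitute for Bézout coefficients:
  1 = 43 - 7·6
  ... = 43·(50) + 307·(-7)
Scale by 237717: one solution is (11885850, -1664019). Reduce a mod 307: (38, 769).
General: a = 38 + 307t, b = 769 - 43t.
a ≥ 0 ⇒ t ≥ 0; b ≥ 0 ⇒ t ≤ 17. So t ∈ [0, 17]: 18 solutions.

18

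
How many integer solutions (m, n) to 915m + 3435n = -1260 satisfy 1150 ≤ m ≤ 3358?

gcd(3435, 915):
  3435 = 3·915 + 690
  915 = 1·690 + 225
  690 = 3·225 + 15
  225 = 15·15
so gcd(3435, 915) = 15.
Back-substitute for Bézout coefficients:
  15 = 690 - 3·225
  ... = 915·(-15) + 3435·(4)
Scale by -84: particular solution (1260, -336); reduce m mod 229: (115, -31).
General solution: m = 115 + 229t, n = -31 - 61t for integer t.
1150 ≤ 115 + 229t ≤ 3358 gives t ∈ [5, 14], which is 10 values.

10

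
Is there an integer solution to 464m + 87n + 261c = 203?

yes

gcd(464, 87):
  464 = 5×87 + 29
  87 = 3×29
so gcd(464, 87) = 29.
gcd(29, 261) = 29.
29 divides 203, so integer solutions exist.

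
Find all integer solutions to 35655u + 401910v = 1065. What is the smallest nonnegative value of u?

gcd(401910, 35655):
  401910 = 11×35655 + 9705
  35655 = 3×9705 + 6540
  9705 = 1×6540 + 3165
  6540 = 2×3165 + 210
  3165 = 15×210 + 15
  210 = 14×15
so gcd(401910, 35655) = 15.
15 divides 1065, so solutions exist.
Back-substitute for Bézout coefficients:
  15 = 3165 - 15×210
  ... = 35655×(-1905) + 401910×(169)
Scale by 1065/15 = 71: (u₀, v₀) = (-135255, 11999).
General solution: u = -135255 + 26794t, v = 11999 - 2377t for integer t.
u ≥ 0: smallest is -135255 mod 26794 = 25509 (at t = 6), with v = -2263.

25509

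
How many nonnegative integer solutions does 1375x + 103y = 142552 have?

gcd(1375, 103):
  1375 = 13·103 + 36
  103 = 2·36 + 31
  36 = 1·31 + 5
  31 = 6·5 + 1
  5 = 5·1
so gcd(1375, 103) = 1.
Back-substitute for Bézout coefficients:
  1 = 31 - 6·5
  ... = 1375·(-20) + 103·(267)
Scale by 142552: one solution is (-2851040, 38061384). Reduce x mod 103: (0, 1384).
General: x = 0 + 103t, y = 1384 - 1375t.
x ≥ 0 ⇒ t ≥ 0; y ≥ 0 ⇒ t ≤ 1. So t ∈ [0, 1]: 2 solutions.

2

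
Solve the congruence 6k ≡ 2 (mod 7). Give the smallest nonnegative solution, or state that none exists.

gcd(7, 6) = 1.
1 divides 2, so solutions exist.
By Bézout, 6×(-1) + 7×(1) = 1.
So 6×(-1) ≡ 1 (mod 7); multiply by 2: k ≡ -2 (mod 7).
Smallest nonnegative: k = -2 mod 7 = 5.

5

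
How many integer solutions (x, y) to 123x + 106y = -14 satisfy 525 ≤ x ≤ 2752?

gcd(123, 106) = 1  (123 = 1×106 + 17, 106 = 6×17 + 4, 17 = 4×4 + 1, 4 = 4×1).
Back-substituting, 123×(25) + 106×(-29) = 1.
Scale by -14: particular solution (-350, 406); reduce x mod 106: (74, -86).
General solution: x = 74 + 106t, y = -86 - 123t for integer t.
525 ≤ 74 + 106t ≤ 2752 gives t ∈ [5, 25], which is 21 values.

21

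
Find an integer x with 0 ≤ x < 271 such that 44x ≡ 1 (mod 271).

154

gcd(271, 44) = 1  (271 = 6*44 + 7, 44 = 6*7 + 2, 7 = 3*2 + 1, 2 = 2*1).
Back-substituting, 44*(-117) + 271*(19) = 1.
So 44*-117 ≡ 1 (mod 271), and -117 mod 271 = 154.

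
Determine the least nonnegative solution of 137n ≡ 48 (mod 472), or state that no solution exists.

400

gcd(472, 137):
  472 = 3×137 + 61
  137 = 2×61 + 15
  61 = 4×15 + 1
  15 = 15×1
so gcd(472, 137) = 1.
1 divides 48, so solutions exist.
Back-substitute for Bézout coefficients:
  1 = 61 - 4×15
  ... = 137×(-31) + 472×(9)
So 137×(-31) ≡ 1 (mod 472); multiply by 48: n ≡ -1488 (mod 472).
Smallest nonnegative: n = -1488 mod 472 = 400.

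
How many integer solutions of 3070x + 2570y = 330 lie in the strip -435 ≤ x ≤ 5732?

24

gcd(3070, 2570) = 10  (3070 = 1×2570 + 500, 2570 = 5×500 + 70, 500 = 7×70 + 10, 70 = 7×10).
Back-substituting, 3070×(36) + 2570×(-43) = 10.
Scale by 33: particular solution (1188, -1419); reduce x mod 257: (160, -191).
General solution: x = 160 + 257t, y = -191 - 307t for integer t.
-435 ≤ 160 + 257t ≤ 5732 gives t ∈ [-2, 21], which is 24 values.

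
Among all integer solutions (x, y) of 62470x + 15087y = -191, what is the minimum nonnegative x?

718

gcd(62470, 15087):
  62470 = 4·15087 + 2122
  15087 = 7·2122 + 233
  2122 = 9·233 + 25
  233 = 9·25 + 8
  25 = 3·8 + 1
  8 = 8·1
so gcd(62470, 15087) = 1.
1 divides -191, so solutions exist.
Back-substitute for Bézout coefficients:
  1 = 25 - 3·8
  ... = 62470·(1813) + 15087·(-7507)
Scale by -191/1 = -191: (x₀, y₀) = (-346283, 1433837).
General solution: x = -346283 + 15087t, y = 1433837 - 62470t for integer t.
x ≥ 0: smallest is -346283 mod 15087 = 718 (at t = 23), with y = -2973.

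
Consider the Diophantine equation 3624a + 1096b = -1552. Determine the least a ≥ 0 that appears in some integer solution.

gcd(3624, 1096) = 8.
8 divides -1552, so solutions exist.
By Bézout, 3624*(62) + 1096*(-205) = 8.
Scale by -1552/8 = -194: (a₀, b₀) = (-12028, 39770).
General solution: a = -12028 + 137t, b = 39770 - 453t for integer t.
a ≥ 0: smallest is -12028 mod 137 = 28 (at t = 88), with b = -94.

28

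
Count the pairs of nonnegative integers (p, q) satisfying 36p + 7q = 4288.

gcd(36, 7):
  36 = 5*7 + 1
  7 = 7*1
so gcd(36, 7) = 1.
Back-substitute for Bézout coefficients:
  1 = 36 - 5*7
  ... = 36*(1) + 7*(-5)
Scale by 4288: one solution is (4288, -21440). Reduce p mod 7: (4, 592).
General: p = 4 + 7t, q = 592 - 36t.
p ≥ 0 ⇒ t ≥ 0; q ≥ 0 ⇒ t ≤ 16. So t ∈ [0, 16]: 17 solutions.

17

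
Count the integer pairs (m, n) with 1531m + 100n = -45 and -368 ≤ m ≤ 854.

12

gcd(1531, 100):
  1531 = 15*100 + 31
  100 = 3*31 + 7
  31 = 4*7 + 3
  7 = 2*3 + 1
  3 = 3*1
so gcd(1531, 100) = 1.
Back-substitute for Bézout coefficients:
  1 = 7 - 2*3
  ... = 1531*(-29) + 100*(444)
Scale by -45: particular solution (1305, -19980); reduce m mod 100: (5, -77).
General solution: m = 5 + 100t, n = -77 - 1531t for integer t.
-368 ≤ 5 + 100t ≤ 854 gives t ∈ [-3, 8], which is 12 values.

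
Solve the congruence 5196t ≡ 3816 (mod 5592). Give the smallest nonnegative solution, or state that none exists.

414

gcd(5592, 5196) = 12.
12 divides 3816, so solutions exist.
By Bézout, 5196·(-113) + 5592·(105) = 12.
So 5196·(-113) ≡ 12 (mod 5592); multiply by 318: t ≡ -35934 (mod 466).
Smallest nonnegative: t = -35934 mod 466 = 414.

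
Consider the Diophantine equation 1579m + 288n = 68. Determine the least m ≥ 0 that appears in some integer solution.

44

gcd(1579, 288) = 1  (1579 = 5×288 + 139, 288 = 2×139 + 10, 139 = 13×10 + 9, 10 = 1×9 + 1, 9 = 9×1).
1 divides 68, so solutions exist.
Back-substituting, 1579×(-29) + 288×(159) = 1.
Scale by 68/1 = 68: (m₀, n₀) = (-1972, 10812).
General solution: m = -1972 + 288t, n = 10812 - 1579t for integer t.
m ≥ 0: smallest is -1972 mod 288 = 44 (at t = 7), with n = -241.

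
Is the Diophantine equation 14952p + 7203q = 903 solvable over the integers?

yes

gcd(14952, 7203):
  14952 = 2·7203 + 546
  7203 = 13·546 + 105
  546 = 5·105 + 21
  105 = 5·21
so gcd(14952, 7203) = 21.
21 divides 903, so integer solutions exist.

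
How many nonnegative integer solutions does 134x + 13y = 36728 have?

21

gcd(134, 13) = 1.
By Bézout, 134*(-3) + 13*(31) = 1.
One solution: (4, 2784).
General: x = 4 + 13t, y = 2784 - 134t.
x ≥ 0 ⇒ t ≥ 0; y ≥ 0 ⇒ t ≤ 20. So t ∈ [0, 20]: 21 solutions.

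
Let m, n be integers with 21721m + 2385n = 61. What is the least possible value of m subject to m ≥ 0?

1966

gcd(21721, 2385):
  21721 = 9*2385 + 256
  2385 = 9*256 + 81
  256 = 3*81 + 13
  81 = 6*13 + 3
  13 = 4*3 + 1
  3 = 3*1
so gcd(21721, 2385) = 1.
1 divides 61, so solutions exist.
Back-substitute for Bézout coefficients:
  1 = 13 - 4*3
  ... = 21721*(736) + 2385*(-6703)
Scale by 61/1 = 61: (m₀, n₀) = (44896, -408883).
General solution: m = 44896 + 2385t, n = -408883 - 21721t for integer t.
m ≥ 0: smallest is 44896 mod 2385 = 1966 (at t = -18), with n = -17905.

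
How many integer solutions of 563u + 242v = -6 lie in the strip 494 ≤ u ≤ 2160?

gcd(563, 242) = 1  (563 = 2·242 + 79, 242 = 3·79 + 5, 79 = 15·5 + 4, 5 = 1·4 + 1, 4 = 4·1).
Back-substituting, 563·(-49) + 242·(114) = 1.
Scale by -6: particular solution (294, -684); reduce u mod 242: (52, -121).
General solution: u = 52 + 242t, v = -121 - 563t for integer t.
494 ≤ 52 + 242t ≤ 2160 gives t ∈ [2, 8], which is 7 values.

7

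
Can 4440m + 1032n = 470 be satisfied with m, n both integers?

no

gcd(4440, 1032):
  4440 = 4·1032 + 312
  1032 = 3·312 + 96
  312 = 3·96 + 24
  96 = 4·24
so gcd(4440, 1032) = 24.
24 does not divide 470 (remainder 14), so no integer solutions.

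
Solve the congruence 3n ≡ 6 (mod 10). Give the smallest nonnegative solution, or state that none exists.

gcd(10, 3) = 1.
1 divides 6, so solutions exist.
By Bézout, 3×(-3) + 10×(1) = 1.
So 3×(-3) ≡ 1 (mod 10); multiply by 6: n ≡ -18 (mod 10).
Smallest nonnegative: n = -18 mod 10 = 2.

2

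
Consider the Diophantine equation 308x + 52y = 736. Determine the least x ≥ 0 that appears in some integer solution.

11

gcd(308, 52):
  308 = 5*52 + 48
  52 = 1*48 + 4
  48 = 12*4
so gcd(308, 52) = 4.
4 divides 736, so solutions exist.
Back-substitute for Bézout coefficients:
  4 = 52 - 1*48
  ... = 308*(-1) + 52*(6)
Scale by 736/4 = 184: (x₀, y₀) = (-184, 1104).
General solution: x = -184 + 13t, y = 1104 - 77t for integer t.
x ≥ 0: smallest is -184 mod 13 = 11 (at t = 15), with y = -51.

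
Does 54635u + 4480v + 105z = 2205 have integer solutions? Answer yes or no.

gcd(54635, 4480) = 35  (54635 = 12×4480 + 875, 4480 = 5×875 + 105, 875 = 8×105 + 35, 105 = 3×35).
gcd(35, 105) = 35.
35 divides 2205, so integer solutions exist.

yes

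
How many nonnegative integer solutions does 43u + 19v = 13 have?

gcd(43, 19) = 1.
By Bézout, 43×(4) + 19×(-9) = 1.
One solution: (14, -31).
General: u = 14 + 19t, v = -31 - 43t.
u ≥ 0 ⇒ t ≥ 0; v ≥ 0 ⇒ t ≤ -1. So t ∈ [0, -1]: 0 solutions.

0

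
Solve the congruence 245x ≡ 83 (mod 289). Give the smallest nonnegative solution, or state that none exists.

228

gcd(289, 245) = 1.
1 divides 83, so solutions exist.
By Bézout, 245×(-46) + 289×(39) = 1.
So 245×(-46) ≡ 1 (mod 289); multiply by 83: x ≡ -3818 (mod 289).
Smallest nonnegative: x = -3818 mod 289 = 228.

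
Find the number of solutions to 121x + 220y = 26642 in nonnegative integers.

gcd(220, 121) = 11.
By Bézout, 121*(-9) + 220*(5) = 11.
One solution: (2, 120).
General: x = 2 + 20t, y = 120 - 11t.
x ≥ 0 ⇒ t ≥ 0; y ≥ 0 ⇒ t ≤ 10. So t ∈ [0, 10]: 11 solutions.

11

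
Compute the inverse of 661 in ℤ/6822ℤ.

547

gcd(6822, 661) = 1  (6822 = 10·661 + 212, 661 = 3·212 + 25, 212 = 8·25 + 12, 25 = 2·12 + 1, 12 = 12·1).
Back-substituting, 661·(547) + 6822·(-53) = 1.
So 661·547 ≡ 1 (mod 6822), and 547 mod 6822 = 547.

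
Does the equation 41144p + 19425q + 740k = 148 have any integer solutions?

gcd(41144, 19425) = 37.
gcd(37, 740) = 37.
37 divides 148, so integer solutions exist.

yes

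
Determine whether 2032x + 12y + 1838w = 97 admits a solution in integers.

gcd(2032, 12) = 4.
gcd(4, 1838) = 2.
2 does not divide 97 (remainder 1), so no integer solutions.

no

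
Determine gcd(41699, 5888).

gcd(41699, 5888):
  41699 = 7*5888 + 483
  5888 = 12*483 + 92
  483 = 5*92 + 23
  92 = 4*23
so gcd(41699, 5888) = 23.

23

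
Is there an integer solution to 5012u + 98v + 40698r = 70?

gcd(5012, 98) = 14  (5012 = 51*98 + 14, 98 = 7*14).
gcd(14, 40698) = 14.
14 divides 70, so integer solutions exist.

yes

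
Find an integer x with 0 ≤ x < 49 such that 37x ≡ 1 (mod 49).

4

gcd(49, 37):
  49 = 1·37 + 12
  37 = 3·12 + 1
  12 = 12·1
so gcd(49, 37) = 1.
Back-substitute for Bézout coefficients:
  1 = 37 - 3·12
  ... = 37·(4) + 49·(-3)
So 37·4 ≡ 1 (mod 49), and 4 mod 49 = 4.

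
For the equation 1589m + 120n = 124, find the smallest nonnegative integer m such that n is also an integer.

116

gcd(1589, 120):
  1589 = 13*120 + 29
  120 = 4*29 + 4
  29 = 7*4 + 1
  4 = 4*1
so gcd(1589, 120) = 1.
1 divides 124, so solutions exist.
Back-substitute for Bézout coefficients:
  1 = 29 - 7*4
  ... = 1589*(29) + 120*(-384)
Scale by 124/1 = 124: (m₀, n₀) = (3596, -47616).
General solution: m = 3596 + 120t, n = -47616 - 1589t for integer t.
m ≥ 0: smallest is 3596 mod 120 = 116 (at t = -29), with n = -1535.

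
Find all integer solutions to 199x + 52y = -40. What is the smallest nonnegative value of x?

16

gcd(199, 52) = 1.
1 divides -40, so solutions exist.
By Bézout, 199·(23) + 52·(-88) = 1.
Scale by -40/1 = -40: (x₀, y₀) = (-920, 3520).
General solution: x = -920 + 52t, y = 3520 - 199t for integer t.
x ≥ 0: smallest is -920 mod 52 = 16 (at t = 18), with y = -62.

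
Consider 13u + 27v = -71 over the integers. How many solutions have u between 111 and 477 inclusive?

gcd(27, 13):
  27 = 2*13 + 1
  13 = 13*1
so gcd(27, 13) = 1.
Back-substitute for Bézout coefficients:
  1 = 27 - 2*13
  ... = 13*(-2) + 27*(1)
Scale by -71: particular solution (142, -71); reduce u mod 27: (7, -6).
General solution: u = 7 + 27t, v = -6 - 13t for integer t.
111 ≤ 7 + 27t ≤ 477 gives t ∈ [4, 17], which is 14 values.

14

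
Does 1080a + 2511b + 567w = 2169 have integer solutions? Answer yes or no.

gcd(2511, 1080) = 27  (2511 = 2·1080 + 351, 1080 = 3·351 + 27, 351 = 13·27).
gcd(27, 567) = 27.
27 does not divide 2169 (remainder 9), so no integer solutions.

no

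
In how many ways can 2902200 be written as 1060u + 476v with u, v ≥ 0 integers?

23

gcd(1060, 476) = 4  (1060 = 2·476 + 108, 476 = 4·108 + 44, 108 = 2·44 + 20, 44 = 2·20 + 4, 20 = 5·4).
Back-substituting, 1060·(-22) + 476·(49) = 4.
Scale by 725550: one solution is (-15962100, 35551950). Reduce u mod 119: (84, 5910).
General: u = 84 + 119t, v = 5910 - 265t.
u ≥ 0 ⇒ t ≥ 0; v ≥ 0 ⇒ t ≤ 22. So t ∈ [0, 22]: 23 solutions.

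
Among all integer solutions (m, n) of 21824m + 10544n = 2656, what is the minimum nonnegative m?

gcd(21824, 10544):
  21824 = 2×10544 + 736
  10544 = 14×736 + 240
  736 = 3×240 + 16
  240 = 15×16
so gcd(21824, 10544) = 16.
16 divides 2656, so solutions exist.
Back-substitute for Bézout coefficients:
  16 = 736 - 3×240
  ... = 21824×(43) + 10544×(-89)
Scale by 2656/16 = 166: (m₀, n₀) = (7138, -14774).
General solution: m = 7138 + 659t, n = -14774 - 1364t for integer t.
m ≥ 0: smallest is 7138 mod 659 = 548 (at t = -10), with n = -1134.

548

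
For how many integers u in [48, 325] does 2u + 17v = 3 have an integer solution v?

16

gcd(17, 2) = 1.
By Bézout, 2·(-8) + 17·(1) = 1.
Particular solution: (10, -1).
General solution: u = 10 + 17t, v = -1 - 2t for integer t.
48 ≤ 10 + 17t ≤ 325 gives t ∈ [3, 18], which is 16 values.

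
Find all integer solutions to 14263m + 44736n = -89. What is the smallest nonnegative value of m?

gcd(44736, 14263) = 1  (44736 = 3*14263 + 1947, 14263 = 7*1947 + 634, 1947 = 3*634 + 45, 634 = 14*45 + 4, 45 = 11*4 + 1, 4 = 4*1).
1 divides -89, so solutions exist.
Back-substituting, 14263*(-10937) + 44736*(3487) = 1.
Scale by -89/1 = -89: (m₀, n₀) = (973393, -310343).
General solution: m = 973393 + 44736t, n = -310343 - 14263t for integer t.
m ≥ 0: smallest is 973393 mod 44736 = 33937 (at t = -21), with n = -10820.

33937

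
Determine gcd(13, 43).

1

gcd(43, 13):
  43 = 3×13 + 4
  13 = 3×4 + 1
  4 = 4×1
so gcd(43, 13) = 1.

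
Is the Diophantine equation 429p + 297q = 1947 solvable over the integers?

yes

gcd(429, 297) = 33  (429 = 1*297 + 132, 297 = 2*132 + 33, 132 = 4*33).
33 divides 1947, so integer solutions exist.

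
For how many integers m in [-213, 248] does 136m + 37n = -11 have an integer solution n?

gcd(136, 37):
  136 = 3·37 + 25
  37 = 1·25 + 12
  25 = 2·12 + 1
  12 = 12·1
so gcd(136, 37) = 1.
Back-substitute for Bézout coefficients:
  1 = 25 - 2·12
  ... = 136·(3) + 37·(-11)
Scale by -11: particular solution (-33, 121); reduce m mod 37: (4, -15).
General solution: m = 4 + 37t, n = -15 - 136t for integer t.
-213 ≤ 4 + 37t ≤ 248 gives t ∈ [-5, 6], which is 12 values.

12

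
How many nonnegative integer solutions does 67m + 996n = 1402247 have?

gcd(996, 67) = 1.
By Bézout, 67*(223) + 996*(-15) = 1.
One solution: (905, 1347).
General: m = 905 + 996t, n = 1347 - 67t.
m ≥ 0 ⇒ t ≥ 0; n ≥ 0 ⇒ t ≤ 20. So t ∈ [0, 20]: 21 solutions.

21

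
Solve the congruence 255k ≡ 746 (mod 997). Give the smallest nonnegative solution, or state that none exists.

gcd(997, 255):
  997 = 3·255 + 232
  255 = 1·232 + 23
  232 = 10·23 + 2
  23 = 11·2 + 1
  2 = 2·1
so gcd(997, 255) = 1.
1 divides 746, so solutions exist.
Back-substitute for Bézout coefficients:
  1 = 23 - 11·2
  ... = 255·(477) + 997·(-122)
So 255·(477) ≡ 1 (mod 997); multiply by 746: k ≡ 355842 (mod 997).
Smallest nonnegative: k = 355842 mod 997 = 910.

910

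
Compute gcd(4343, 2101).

gcd(4343, 2101):
  4343 = 2×2101 + 141
  2101 = 14×141 + 127
  141 = 1×127 + 14
  127 = 9×14 + 1
  14 = 14×1
so gcd(4343, 2101) = 1.

1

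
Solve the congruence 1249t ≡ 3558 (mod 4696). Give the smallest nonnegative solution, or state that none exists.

4086

gcd(4696, 1249) = 1.
1 divides 3558, so solutions exist.
By Bézout, 1249×(-767) + 4696×(204) = 1.
So 1249×(-767) ≡ 1 (mod 4696); multiply by 3558: t ≡ -2728986 (mod 4696).
Smallest nonnegative: t = -2728986 mod 4696 = 4086.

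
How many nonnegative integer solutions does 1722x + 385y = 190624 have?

2

gcd(1722, 385):
  1722 = 4·385 + 182
  385 = 2·182 + 21
  182 = 8·21 + 14
  21 = 1·14 + 7
  14 = 2·7
so gcd(1722, 385) = 7.
Back-substitute for Bézout coefficients:
  7 = 21 - 1·14
  ... = 1722·(-19) + 385·(85)
Scale by 27232: one solution is (-517408, 2314720). Reduce x mod 55: (32, 352).
General: x = 32 + 55t, y = 352 - 246t.
x ≥ 0 ⇒ t ≥ 0; y ≥ 0 ⇒ t ≤ 1. So t ∈ [0, 1]: 2 solutions.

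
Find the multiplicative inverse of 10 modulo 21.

gcd(21, 10) = 1  (21 = 2·10 + 1, 10 = 10·1).
Back-substituting, 10·(-2) + 21·(1) = 1.
So 10·-2 ≡ 1 (mod 21), and -2 mod 21 = 19.

19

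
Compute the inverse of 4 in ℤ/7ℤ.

2

gcd(7, 4) = 1.
By Bézout, 4*(2) + 7*(-1) = 1.
So 4*2 ≡ 1 (mod 7), and 2 mod 7 = 2.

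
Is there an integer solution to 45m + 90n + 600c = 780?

yes

gcd(90, 45):
  90 = 2×45
so gcd(90, 45) = 45.
gcd(45, 600) = 15.
15 divides 780, so integer solutions exist.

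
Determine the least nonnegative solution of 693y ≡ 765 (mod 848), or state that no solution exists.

gcd(848, 693) = 1.
1 divides 765, so solutions exist.
By Bézout, 693·(93) + 848·(-76) = 1.
So 693·(93) ≡ 1 (mod 848); multiply by 765: y ≡ 71145 (mod 848).
Smallest nonnegative: y = 71145 mod 848 = 761.

761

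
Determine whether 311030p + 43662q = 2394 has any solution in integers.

gcd(311030, 43662) = 38  (311030 = 7×43662 + 5396, 43662 = 8×5396 + 494, 5396 = 10×494 + 456, 494 = 1×456 + 38, 456 = 12×38).
38 divides 2394, so integer solutions exist.

yes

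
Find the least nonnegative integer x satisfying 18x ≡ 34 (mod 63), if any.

no solution

gcd(63, 18):
  63 = 3×18 + 9
  18 = 2×9
so gcd(63, 18) = 9.
9 does not divide 34, so the congruence has no solution.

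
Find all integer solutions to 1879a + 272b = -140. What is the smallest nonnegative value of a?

gcd(1879, 272):
  1879 = 6×272 + 247
  272 = 1×247 + 25
  247 = 9×25 + 22
  25 = 1×22 + 3
  22 = 7×3 + 1
  3 = 3×1
so gcd(1879, 272) = 1.
1 divides -140, so solutions exist.
Back-substitute for Bézout coefficients:
  1 = 22 - 7×3
  ... = 1879×(87) + 272×(-601)
Scale by -140/1 = -140: (a₀, b₀) = (-12180, 84140).
General solution: a = -12180 + 272t, b = 84140 - 1879t for integer t.
a ≥ 0: smallest is -12180 mod 272 = 60 (at t = 45), with b = -415.

60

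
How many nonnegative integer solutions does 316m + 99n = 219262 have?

gcd(316, 99):
  316 = 3×99 + 19
  99 = 5×19 + 4
  19 = 4×4 + 3
  4 = 1×3 + 1
  3 = 3×1
so gcd(316, 99) = 1.
Back-substitute for Bézout coefficients:
  1 = 4 - 1×3
  ... = 316×(-26) + 99×(83)
Scale by 219262: one solution is (-5700812, 18198746). Reduce m mod 99: (4, 2202).
General: m = 4 + 99t, n = 2202 - 316t.
m ≥ 0 ⇒ t ≥ 0; n ≥ 0 ⇒ t ≤ 6. So t ∈ [0, 6]: 7 solutions.

7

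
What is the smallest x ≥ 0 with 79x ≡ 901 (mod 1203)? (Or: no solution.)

gcd(1203, 79) = 1  (1203 = 15×79 + 18, 79 = 4×18 + 7, 18 = 2×7 + 4, 7 = 1×4 + 3, 4 = 1×3 + 1, 3 = 3×1).
1 divides 901, so solutions exist.
Back-substituting, 79×(-335) + 1203×(22) = 1.
So 79×(-335) ≡ 1 (mod 1203); multiply by 901: x ≡ -301835 (mod 1203).
Smallest nonnegative: x = -301835 mod 1203 = 118.

118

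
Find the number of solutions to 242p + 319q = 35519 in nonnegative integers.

5

gcd(319, 242) = 11.
By Bézout, 242*(4) + 319*(-3) = 11.
One solution: (11, 103).
General: p = 11 + 29t, q = 103 - 22t.
p ≥ 0 ⇒ t ≥ 0; q ≥ 0 ⇒ t ≤ 4. So t ∈ [0, 4]: 5 solutions.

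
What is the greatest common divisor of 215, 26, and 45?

1

gcd(215, 26) = 1.
gcd(1, 45) = 1.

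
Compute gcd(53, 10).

1

gcd(53, 10):
  53 = 5*10 + 3
  10 = 3*3 + 1
  3 = 3*1
so gcd(53, 10) = 1.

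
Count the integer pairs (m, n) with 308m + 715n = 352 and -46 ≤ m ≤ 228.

5

gcd(715, 308) = 11.
By Bézout, 308×(7) + 715×(-3) = 11.
Particular solution: (29, -12).
General solution: m = 29 + 65t, n = -12 - 28t for integer t.
-46 ≤ 29 + 65t ≤ 228 gives t ∈ [-1, 3], which is 5 values.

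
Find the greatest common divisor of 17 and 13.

gcd(17, 13):
  17 = 1·13 + 4
  13 = 3·4 + 1
  4 = 4·1
so gcd(17, 13) = 1.

1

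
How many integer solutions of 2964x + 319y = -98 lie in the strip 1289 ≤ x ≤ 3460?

7

gcd(2964, 319) = 1  (2964 = 9·319 + 93, 319 = 3·93 + 40, 93 = 2·40 + 13, 40 = 3·13 + 1, 13 = 13·1).
Back-substituting, 2964·(-24) + 319·(223) = 1.
Scale by -98: particular solution (2352, -21854); reduce x mod 319: (119, -1106).
General solution: x = 119 + 319t, y = -1106 - 2964t for integer t.
1289 ≤ 119 + 319t ≤ 3460 gives t ∈ [4, 10], which is 7 values.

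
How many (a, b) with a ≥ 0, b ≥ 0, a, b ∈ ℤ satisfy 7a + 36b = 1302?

6

gcd(36, 7):
  36 = 5×7 + 1
  7 = 7×1
so gcd(36, 7) = 1.
Back-substitute for Bézout coefficients:
  1 = 36 - 5×7
  ... = 7×(-5) + 36×(1)
Scale by 1302: one solution is (-6510, 1302). Reduce a mod 36: (6, 35).
General: a = 6 + 36t, b = 35 - 7t.
a ≥ 0 ⇒ t ≥ 0; b ≥ 0 ⇒ t ≤ 5. So t ∈ [0, 5]: 6 solutions.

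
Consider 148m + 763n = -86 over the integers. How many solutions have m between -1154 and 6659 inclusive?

10

gcd(763, 148) = 1  (763 = 5*148 + 23, 148 = 6*23 + 10, 23 = 2*10 + 3, 10 = 3*3 + 1, 3 = 3*1).
Back-substituting, 148*(232) + 763*(-45) = 1.
Scale by -86: particular solution (-19952, 3870); reduce m mod 763: (649, -126).
General solution: m = 649 + 763t, n = -126 - 148t for integer t.
-1154 ≤ 649 + 763t ≤ 6659 gives t ∈ [-2, 7], which is 10 values.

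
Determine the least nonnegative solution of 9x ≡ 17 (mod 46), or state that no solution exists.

gcd(46, 9) = 1.
1 divides 17, so solutions exist.
By Bézout, 9×(-5) + 46×(1) = 1.
So 9×(-5) ≡ 1 (mod 46); multiply by 17: x ≡ -85 (mod 46).
Smallest nonnegative: x = -85 mod 46 = 7.

7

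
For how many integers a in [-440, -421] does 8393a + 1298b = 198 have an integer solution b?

gcd(8393, 1298):
  8393 = 6×1298 + 605
  1298 = 2×605 + 88
  605 = 6×88 + 77
  88 = 1×77 + 11
  77 = 7×11
so gcd(8393, 1298) = 11.
Back-substitute for Bézout coefficients:
  11 = 88 - 1×77
  ... = 8393×(-15) + 1298×(97)
Scale by 18: particular solution (-270, 1746); reduce a mod 118: (84, -543).
General solution: a = 84 + 118t, b = -543 - 763t for integer t.
-440 ≤ 84 + 118t ≤ -421 gives t ∈ [-4, -5], which is 0 values.

0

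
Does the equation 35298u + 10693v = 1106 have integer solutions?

no

gcd(35298, 10693) = 37  (35298 = 3*10693 + 3219, 10693 = 3*3219 + 1036, 3219 = 3*1036 + 111, 1036 = 9*111 + 37, 111 = 3*37).
37 does not divide 1106 (remainder 33), so no integer solutions.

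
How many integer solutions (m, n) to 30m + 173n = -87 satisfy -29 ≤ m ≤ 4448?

gcd(173, 30) = 1  (173 = 5·30 + 23, 30 = 1·23 + 7, 23 = 3·7 + 2, 7 = 3·2 + 1, 2 = 2·1).
Back-substituting, 30·(75) + 173·(-13) = 1.
Scale by -87: particular solution (-6525, 1131); reduce m mod 173: (49, -9).
General solution: m = 49 + 173t, n = -9 - 30t for integer t.
-29 ≤ 49 + 173t ≤ 4448 gives t ∈ [0, 25], which is 26 values.

26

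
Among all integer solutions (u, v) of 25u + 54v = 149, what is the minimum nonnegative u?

47

gcd(54, 25) = 1.
1 divides 149, so solutions exist.
By Bézout, 25·(13) + 54·(-6) = 1.
Scale by 149/1 = 149: (u₀, v₀) = (1937, -894).
General solution: u = 1937 + 54t, v = -894 - 25t for integer t.
u ≥ 0: smallest is 1937 mod 54 = 47 (at t = -35), with v = -19.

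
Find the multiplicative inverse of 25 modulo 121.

92

gcd(121, 25) = 1  (121 = 4×25 + 21, 25 = 1×21 + 4, 21 = 5×4 + 1, 4 = 4×1).
Back-substituting, 25×(-29) + 121×(6) = 1.
So 25×-29 ≡ 1 (mod 121), and -29 mod 121 = 92.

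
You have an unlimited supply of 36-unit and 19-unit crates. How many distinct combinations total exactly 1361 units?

Need nonnegative integers with 36j + 19k = 1361.
gcd(36, 19) = 1, and 36·(9) + 19·(-17) = 1.
So (j₀, k₀) = (12249, -23137); general j = 12249 + 19t, k = -23137 - 36t.
j ≥ 0 ⇒ t ≥ -644; k ≥ 0 ⇒ t ≤ -643. That's 2 values of t.

2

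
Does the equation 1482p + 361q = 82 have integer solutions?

no

gcd(1482, 361) = 19  (1482 = 4×361 + 38, 361 = 9×38 + 19, 38 = 2×19).
19 does not divide 82 (remainder 6), so no integer solutions.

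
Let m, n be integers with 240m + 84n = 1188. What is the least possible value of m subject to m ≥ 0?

6

gcd(240, 84):
  240 = 2·84 + 72
  84 = 1·72 + 12
  72 = 6·12
so gcd(240, 84) = 12.
12 divides 1188, so solutions exist.
Back-substitute for Bézout coefficients:
  12 = 84 - 1·72
  ... = 240·(-1) + 84·(3)
Scale by 1188/12 = 99: (m₀, n₀) = (-99, 297).
General solution: m = -99 + 7t, n = 297 - 20t for integer t.
m ≥ 0: smallest is -99 mod 7 = 6 (at t = 15), with n = -3.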